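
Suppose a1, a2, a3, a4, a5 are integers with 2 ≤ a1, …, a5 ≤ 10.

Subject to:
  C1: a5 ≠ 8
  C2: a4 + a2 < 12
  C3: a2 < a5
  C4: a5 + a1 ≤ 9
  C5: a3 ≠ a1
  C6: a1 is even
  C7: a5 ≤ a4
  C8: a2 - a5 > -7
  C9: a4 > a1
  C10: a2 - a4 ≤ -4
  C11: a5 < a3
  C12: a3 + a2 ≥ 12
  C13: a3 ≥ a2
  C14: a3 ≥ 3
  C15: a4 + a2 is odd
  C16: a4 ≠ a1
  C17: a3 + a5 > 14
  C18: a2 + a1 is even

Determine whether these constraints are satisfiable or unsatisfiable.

The assignment a1 = 2, a2 = 2, a3 = 10, a4 = 7, a5 = 7 works:
  constraint 2 holds since a4 + a2 = 9.
  constraint 4 holds since a5 + a1 = 9.
The rest check out directly.

Satisfiable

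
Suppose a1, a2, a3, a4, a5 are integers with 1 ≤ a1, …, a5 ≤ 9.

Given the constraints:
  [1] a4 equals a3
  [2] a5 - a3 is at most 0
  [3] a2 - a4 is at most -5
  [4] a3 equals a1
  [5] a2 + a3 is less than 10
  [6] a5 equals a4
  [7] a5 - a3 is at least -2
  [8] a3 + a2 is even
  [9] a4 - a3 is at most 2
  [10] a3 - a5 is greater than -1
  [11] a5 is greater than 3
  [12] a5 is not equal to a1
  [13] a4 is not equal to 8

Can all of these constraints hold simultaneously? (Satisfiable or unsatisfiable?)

From constraints 1, 4, and 6, a5 = a4 = a3 = a1, so a5 = a1. But constraint 12 says a5 ≠ a1. Contradiction.

Unsatisfiable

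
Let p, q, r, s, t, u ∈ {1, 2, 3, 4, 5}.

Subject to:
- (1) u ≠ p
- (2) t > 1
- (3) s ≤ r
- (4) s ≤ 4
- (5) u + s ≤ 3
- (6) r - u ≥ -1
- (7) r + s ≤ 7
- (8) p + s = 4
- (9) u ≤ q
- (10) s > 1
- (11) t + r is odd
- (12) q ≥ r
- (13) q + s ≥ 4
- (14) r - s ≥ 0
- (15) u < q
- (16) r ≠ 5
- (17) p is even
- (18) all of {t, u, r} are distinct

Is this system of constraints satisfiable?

Satisfiable

One satisfying assignment is p = 2, q = 5, r = 2, s = 2, t = 5, u = 1.
For the less obvious constraints — constraint 5: u + s = 3; constraint 6: r - u = 1; constraint 7: r + s = 4 — and the others hold by inspection.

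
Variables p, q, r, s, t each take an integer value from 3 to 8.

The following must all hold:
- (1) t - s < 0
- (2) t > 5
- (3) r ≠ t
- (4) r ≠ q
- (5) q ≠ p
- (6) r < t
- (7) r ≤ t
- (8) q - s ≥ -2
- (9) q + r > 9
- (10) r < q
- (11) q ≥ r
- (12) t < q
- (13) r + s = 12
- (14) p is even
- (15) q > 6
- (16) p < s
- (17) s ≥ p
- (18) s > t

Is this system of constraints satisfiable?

Satisfiable

One satisfying assignment is p = 4, q = 8, r = 4, s = 8, t = 6.
For the less obvious constraints — constraint 1: t - s = -2; constraint 8: q - s = 0; constraint 9: q + r = 12 — and the others hold by inspection.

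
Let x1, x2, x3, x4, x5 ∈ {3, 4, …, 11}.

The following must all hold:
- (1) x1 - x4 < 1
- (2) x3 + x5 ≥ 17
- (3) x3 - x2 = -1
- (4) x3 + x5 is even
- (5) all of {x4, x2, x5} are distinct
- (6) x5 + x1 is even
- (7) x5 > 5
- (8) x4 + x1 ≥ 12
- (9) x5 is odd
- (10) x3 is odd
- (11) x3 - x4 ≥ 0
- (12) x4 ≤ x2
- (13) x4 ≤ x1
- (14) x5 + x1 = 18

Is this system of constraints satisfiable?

Satisfiable

Setting (x1, x2, x3, x4, x5) = (7, 8, 7, 7, 11) satisfies everything: constraint 1: x1 - x4 = 0; constraint 2: x3 + x5 = 18, and the others follow.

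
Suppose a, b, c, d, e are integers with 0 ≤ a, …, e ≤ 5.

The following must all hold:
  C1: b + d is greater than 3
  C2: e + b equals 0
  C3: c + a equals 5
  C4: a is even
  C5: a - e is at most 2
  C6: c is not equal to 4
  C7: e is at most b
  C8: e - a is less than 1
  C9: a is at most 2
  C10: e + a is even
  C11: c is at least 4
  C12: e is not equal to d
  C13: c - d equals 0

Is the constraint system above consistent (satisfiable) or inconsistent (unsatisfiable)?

Satisfiable

Try a = 0, b = 0, c = 5, d = 5, e = 0.
Check constraint 1: b + d = 5; constraint 2: e + b = 0. The remaining constraints are straightforward to verify.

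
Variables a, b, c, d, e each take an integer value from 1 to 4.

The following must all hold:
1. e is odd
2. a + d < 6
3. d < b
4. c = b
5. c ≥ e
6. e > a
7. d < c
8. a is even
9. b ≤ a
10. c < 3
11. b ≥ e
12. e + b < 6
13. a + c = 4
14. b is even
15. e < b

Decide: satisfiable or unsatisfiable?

Unsatisfiable

Constraints 6, 9, and 15 give a < e, e < b, b ≤ a. Chaining: a < e < b ≤ a, which forces a < a — impossible.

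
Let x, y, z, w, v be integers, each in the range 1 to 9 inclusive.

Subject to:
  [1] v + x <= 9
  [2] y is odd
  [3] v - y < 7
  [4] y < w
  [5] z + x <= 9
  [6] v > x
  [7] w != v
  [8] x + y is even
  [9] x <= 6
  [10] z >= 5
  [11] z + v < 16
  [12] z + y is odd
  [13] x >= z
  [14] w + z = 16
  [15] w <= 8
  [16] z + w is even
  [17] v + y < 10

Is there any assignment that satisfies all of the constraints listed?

From constraint 15: w ≤ 8. From constraints 9 and 13: z ≤ x ≤ 6. Hence w + z ≤ 14. But constraint 14 requires w + z = 16, and 16 > 14. Contradiction.

Unsatisfiable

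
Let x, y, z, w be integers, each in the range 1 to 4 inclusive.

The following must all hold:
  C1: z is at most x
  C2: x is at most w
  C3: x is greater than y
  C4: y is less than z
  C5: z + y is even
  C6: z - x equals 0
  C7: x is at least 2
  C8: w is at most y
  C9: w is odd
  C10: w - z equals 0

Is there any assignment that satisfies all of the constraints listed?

Unsatisfiable

Constraints 1, 2, 4, and 8 give z ≤ x, x ≤ w, w ≤ y, y < z. Chaining: z ≤ x ≤ w ≤ y < z, which forces z < z — impossible.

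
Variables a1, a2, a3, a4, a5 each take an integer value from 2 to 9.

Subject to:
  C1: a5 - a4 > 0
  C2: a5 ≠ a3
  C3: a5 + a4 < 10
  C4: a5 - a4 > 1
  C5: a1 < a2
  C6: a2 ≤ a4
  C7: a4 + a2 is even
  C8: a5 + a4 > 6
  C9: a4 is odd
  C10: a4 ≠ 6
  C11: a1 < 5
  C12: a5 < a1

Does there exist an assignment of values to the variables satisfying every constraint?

Unsatisfiable

Constraints 1, 5, 6, and 12 give a4 < a5, a5 < a1, a1 < a2, a2 ≤ a4. Chaining: a4 < a5 < a1 < a2 ≤ a4, which forces a4 < a4 — impossible.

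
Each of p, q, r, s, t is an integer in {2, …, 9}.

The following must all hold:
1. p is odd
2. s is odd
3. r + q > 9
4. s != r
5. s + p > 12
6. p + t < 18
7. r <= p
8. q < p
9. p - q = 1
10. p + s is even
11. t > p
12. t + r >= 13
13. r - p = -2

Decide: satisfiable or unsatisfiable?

Satisfiable

The assignment p = 7, q = 6, r = 5, s = 7, t = 8 works:
  constraint 3 holds since r + q = 11.
  constraint 5 holds since s + p = 14.
The rest check out directly.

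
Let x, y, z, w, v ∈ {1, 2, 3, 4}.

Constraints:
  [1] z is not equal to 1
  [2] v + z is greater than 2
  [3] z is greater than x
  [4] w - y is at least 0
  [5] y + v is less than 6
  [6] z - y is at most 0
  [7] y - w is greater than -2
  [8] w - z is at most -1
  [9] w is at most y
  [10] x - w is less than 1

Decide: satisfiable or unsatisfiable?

Unsatisfiable

Constraints 4, 6, and 8 give w − y ≥ 0, y − z ≥ 0, z − w ≥ 1.
Adding all 3 inequalities: the left sides telescope to 0, and the right sides sum to 0 + 0 + 1 = 1. So 0 ≥ 1, which is false.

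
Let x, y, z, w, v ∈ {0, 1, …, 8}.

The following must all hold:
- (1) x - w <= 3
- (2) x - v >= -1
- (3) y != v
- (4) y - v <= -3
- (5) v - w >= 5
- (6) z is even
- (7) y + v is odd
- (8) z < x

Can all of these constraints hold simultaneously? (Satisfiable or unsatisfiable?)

Constraints 1, 2, and 5 give w − x ≥ -3, x − v ≥ -1, v − w ≥ 5.
Adding all 3 inequalities: the left sides telescope to 0, and the right sides sum to (-3) + (-1) + 5 = 1. So 0 ≥ 1, which is false.

Unsatisfiable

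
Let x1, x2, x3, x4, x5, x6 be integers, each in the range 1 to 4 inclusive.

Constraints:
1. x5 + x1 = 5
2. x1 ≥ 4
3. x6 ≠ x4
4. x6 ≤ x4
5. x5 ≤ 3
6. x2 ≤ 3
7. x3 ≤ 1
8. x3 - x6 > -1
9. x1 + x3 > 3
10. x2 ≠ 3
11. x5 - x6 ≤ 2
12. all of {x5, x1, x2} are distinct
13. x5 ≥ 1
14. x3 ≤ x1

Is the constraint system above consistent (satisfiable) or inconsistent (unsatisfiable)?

Satisfiable

Try x1 = 4, x2 = 2, x3 = 1, x4 = 2, x5 = 1, x6 = 1.
Check constraint 1: x5 + x1 = 5; constraint 8: x3 - x6 = 0. The remaining constraints are straightforward to verify.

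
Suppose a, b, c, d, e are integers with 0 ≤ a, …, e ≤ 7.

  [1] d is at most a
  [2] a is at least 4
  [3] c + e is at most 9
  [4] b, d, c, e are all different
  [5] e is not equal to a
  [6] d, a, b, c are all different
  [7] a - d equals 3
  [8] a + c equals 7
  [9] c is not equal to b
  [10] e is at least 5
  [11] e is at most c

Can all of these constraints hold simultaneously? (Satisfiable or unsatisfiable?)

Unsatisfiable

From constraint 2: a ≥ 4. From constraints 10 and 11: c ≥ e ≥ 5. Hence a + c ≥ 9. But constraint 8 requires a + c = 7, and 7 < 9. Contradiction.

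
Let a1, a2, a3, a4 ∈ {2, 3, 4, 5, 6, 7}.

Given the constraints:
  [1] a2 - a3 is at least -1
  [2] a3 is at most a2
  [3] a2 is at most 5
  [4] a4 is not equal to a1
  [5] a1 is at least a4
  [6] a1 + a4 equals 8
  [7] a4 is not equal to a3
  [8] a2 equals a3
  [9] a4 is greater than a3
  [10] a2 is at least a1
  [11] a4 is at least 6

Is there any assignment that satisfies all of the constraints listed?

From constraints 5 and 11: a1 ≥ a4 and a4 ≥ 6, so a1 ≥ 6. From constraints 3 and 10: a1 ≤ a2 and a2 ≤ 5, so a1 ≤ 5. But 5 < 6, so no value of a1 works.

Unsatisfiable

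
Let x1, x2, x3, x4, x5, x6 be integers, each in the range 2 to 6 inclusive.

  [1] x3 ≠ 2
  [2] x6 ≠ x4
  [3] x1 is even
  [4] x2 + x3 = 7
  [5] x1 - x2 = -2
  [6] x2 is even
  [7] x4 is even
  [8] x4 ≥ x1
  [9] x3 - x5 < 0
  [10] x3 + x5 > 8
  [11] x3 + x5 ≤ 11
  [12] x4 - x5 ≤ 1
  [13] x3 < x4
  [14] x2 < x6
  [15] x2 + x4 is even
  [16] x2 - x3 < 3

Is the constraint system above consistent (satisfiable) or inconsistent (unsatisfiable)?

Satisfiable

The assignment x1 = 2, x2 = 4, x3 = 3, x4 = 6, x5 = 6, x6 = 5 works:
  constraint 4 holds since x2 + x3 = 7.
  constraint 5 holds since x1 - x2 = -2.
  constraint 9 holds since x3 - x5 = -3.
The rest check out directly.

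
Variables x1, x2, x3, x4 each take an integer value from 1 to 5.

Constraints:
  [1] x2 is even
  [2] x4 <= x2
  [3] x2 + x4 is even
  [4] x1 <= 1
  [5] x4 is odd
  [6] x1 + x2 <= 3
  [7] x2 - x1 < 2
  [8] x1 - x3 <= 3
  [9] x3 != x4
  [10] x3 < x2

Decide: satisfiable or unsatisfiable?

Constraint 1 makes x2 even and constraint 5 makes x4 odd, so x2 + x4 must be odd. Constraint 3 says x2 + x4 is even — contradiction.

Unsatisfiable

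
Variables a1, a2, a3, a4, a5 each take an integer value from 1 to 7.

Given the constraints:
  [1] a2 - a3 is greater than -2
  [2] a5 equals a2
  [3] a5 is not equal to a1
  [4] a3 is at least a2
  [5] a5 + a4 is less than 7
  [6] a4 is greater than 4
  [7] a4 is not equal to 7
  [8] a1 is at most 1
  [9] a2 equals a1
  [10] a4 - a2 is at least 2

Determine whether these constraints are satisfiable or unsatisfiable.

Unsatisfiable

From constraints 2 and 9, a5 = a2 = a1, so a5 = a1. But constraint 3 says a5 ≠ a1. Contradiction.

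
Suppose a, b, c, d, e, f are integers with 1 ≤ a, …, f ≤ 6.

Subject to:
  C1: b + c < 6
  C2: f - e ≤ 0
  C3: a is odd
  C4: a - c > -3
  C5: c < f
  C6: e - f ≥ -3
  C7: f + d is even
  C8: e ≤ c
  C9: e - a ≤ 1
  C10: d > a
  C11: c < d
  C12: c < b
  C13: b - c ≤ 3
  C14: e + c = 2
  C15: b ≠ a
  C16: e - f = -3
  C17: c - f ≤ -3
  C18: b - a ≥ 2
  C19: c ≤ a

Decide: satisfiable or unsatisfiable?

Constraints 2, 9, 13, 17, and 18 give e − f ≥ 0, f − c ≥ 3, c − b ≥ -3, b − a ≥ 2, a − e ≥ -1.
Adding all 5 inequalities: the left sides telescope to 0, and the right sides sum to 0 + 3 + (-3) + 2 + (-1) = 1. So 0 ≥ 1, which is false.

Unsatisfiable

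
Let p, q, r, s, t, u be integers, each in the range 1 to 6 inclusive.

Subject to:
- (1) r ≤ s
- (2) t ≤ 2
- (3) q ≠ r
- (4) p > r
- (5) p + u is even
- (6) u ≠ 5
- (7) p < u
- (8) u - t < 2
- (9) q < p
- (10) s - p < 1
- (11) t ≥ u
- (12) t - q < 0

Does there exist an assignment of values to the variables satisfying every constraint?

Unsatisfiable

Constraints 7, 9, 11, and 12 give u ≤ t, t < q, q < p, p < u. Chaining: u ≤ t < q < p < u, which forces u < u — impossible.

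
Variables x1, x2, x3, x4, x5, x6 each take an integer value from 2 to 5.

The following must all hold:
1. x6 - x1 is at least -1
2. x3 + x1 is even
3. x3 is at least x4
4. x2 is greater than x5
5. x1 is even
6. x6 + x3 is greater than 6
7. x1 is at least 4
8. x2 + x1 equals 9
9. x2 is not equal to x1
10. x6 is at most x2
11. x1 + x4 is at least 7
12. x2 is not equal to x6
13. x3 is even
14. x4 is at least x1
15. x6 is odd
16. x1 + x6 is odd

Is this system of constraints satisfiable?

The assignment x1 = 4, x2 = 5, x3 = 4, x4 = 4, x5 = 4, x6 = 3 works:
  constraint 1 holds since x6 - x1 = -1.
  constraint 6 holds since x6 + x3 = 7.
  constraint 8 holds since x2 + x1 = 9.
The rest check out directly.

Satisfiable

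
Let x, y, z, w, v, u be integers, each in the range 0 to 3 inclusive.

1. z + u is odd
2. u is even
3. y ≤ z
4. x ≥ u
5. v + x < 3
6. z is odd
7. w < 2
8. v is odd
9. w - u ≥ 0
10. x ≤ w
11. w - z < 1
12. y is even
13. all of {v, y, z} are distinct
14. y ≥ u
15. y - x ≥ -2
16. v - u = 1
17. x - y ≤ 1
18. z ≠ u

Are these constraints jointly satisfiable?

The assignment x = 1, y = 0, z = 3, w = 1, v = 1, u = 0 works:
  constraint 5 holds since v + x = 2.
  constraint 9 holds since w - u = 1.
  constraint 11 holds since w - z = -2.
The rest check out directly.

Satisfiable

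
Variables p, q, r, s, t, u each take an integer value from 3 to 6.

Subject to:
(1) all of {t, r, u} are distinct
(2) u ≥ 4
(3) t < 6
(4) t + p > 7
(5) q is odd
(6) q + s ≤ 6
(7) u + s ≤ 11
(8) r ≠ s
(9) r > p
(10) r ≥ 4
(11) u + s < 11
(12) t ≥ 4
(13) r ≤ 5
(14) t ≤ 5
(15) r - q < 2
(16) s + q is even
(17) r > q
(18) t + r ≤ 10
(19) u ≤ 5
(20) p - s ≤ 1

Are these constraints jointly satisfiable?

Unsatisfiable

Constraints 2, 10, 12, 13, 14, and 19 confine each of t, r, u to the 2 values {4, 5}.
Constraint 1 requires all 3 of them to be distinct, but only 2 values are available — impossible by the pigeonhole principle.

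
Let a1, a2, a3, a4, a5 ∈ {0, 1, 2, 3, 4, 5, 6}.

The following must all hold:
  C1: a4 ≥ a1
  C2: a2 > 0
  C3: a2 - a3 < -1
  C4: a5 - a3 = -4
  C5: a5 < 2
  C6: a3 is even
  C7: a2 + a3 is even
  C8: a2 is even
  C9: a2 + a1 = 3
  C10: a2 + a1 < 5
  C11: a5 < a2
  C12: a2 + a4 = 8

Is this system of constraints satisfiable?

Take a1 = 1, a2 = 2, a3 = 4, a4 = 6, a5 = 0. Then constraint 3: a2 - a3 = -2; constraint 4: a5 - a3 = -4, and every other listed constraint is also met.

Satisfiable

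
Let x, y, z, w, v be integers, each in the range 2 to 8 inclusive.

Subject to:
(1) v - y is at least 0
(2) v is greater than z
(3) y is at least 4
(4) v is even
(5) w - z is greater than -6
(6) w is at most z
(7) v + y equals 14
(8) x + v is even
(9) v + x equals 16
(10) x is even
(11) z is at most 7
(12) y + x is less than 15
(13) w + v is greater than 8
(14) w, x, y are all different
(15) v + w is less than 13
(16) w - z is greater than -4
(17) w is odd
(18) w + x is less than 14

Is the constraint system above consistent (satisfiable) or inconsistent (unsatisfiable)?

Try x = 8, y = 6, z = 6, w = 3, v = 8.
Check constraint 1: v - y = 2; constraint 5: w - z = -3. The remaining constraints are straightforward to verify.

Satisfiable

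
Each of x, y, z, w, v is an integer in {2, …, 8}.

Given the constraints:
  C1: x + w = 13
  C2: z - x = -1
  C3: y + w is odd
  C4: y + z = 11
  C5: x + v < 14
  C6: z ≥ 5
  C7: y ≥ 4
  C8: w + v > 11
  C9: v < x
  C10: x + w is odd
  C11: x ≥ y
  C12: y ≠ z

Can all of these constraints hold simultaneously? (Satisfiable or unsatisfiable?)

Satisfiable

Try x = 7, y = 5, z = 6, w = 6, v = 6.
Check constraint 1: x + w = 13; constraint 2: z - x = -1; constraint 4: y + z = 11. The remaining constraints are straightforward to verify.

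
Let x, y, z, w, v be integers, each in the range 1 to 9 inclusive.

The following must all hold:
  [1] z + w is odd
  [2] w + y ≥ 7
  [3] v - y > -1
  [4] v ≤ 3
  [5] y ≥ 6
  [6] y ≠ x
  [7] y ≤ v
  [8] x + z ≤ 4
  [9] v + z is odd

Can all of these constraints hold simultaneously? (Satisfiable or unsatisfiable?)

From constraint 5: y ≥ 6. From constraints 4 and 7: y ≤ v and v ≤ 3, so y ≤ 3. But 3 < 6, so no value of y works.

Unsatisfiable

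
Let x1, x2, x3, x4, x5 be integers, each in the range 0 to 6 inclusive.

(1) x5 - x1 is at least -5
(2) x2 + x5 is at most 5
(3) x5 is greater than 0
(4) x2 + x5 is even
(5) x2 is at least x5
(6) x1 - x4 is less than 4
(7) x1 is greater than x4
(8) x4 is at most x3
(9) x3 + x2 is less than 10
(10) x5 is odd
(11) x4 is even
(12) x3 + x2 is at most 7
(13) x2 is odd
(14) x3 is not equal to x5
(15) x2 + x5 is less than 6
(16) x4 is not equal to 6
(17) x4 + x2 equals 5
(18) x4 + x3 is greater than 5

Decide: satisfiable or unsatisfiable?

Satisfiable

Take x1 = 4, x2 = 3, x3 = 4, x4 = 2, x5 = 1. Then constraint 1: x5 - x1 = -3; constraint 2: x2 + x5 = 4; constraint 6: x1 - x4 = 2, and every other listed constraint is also met.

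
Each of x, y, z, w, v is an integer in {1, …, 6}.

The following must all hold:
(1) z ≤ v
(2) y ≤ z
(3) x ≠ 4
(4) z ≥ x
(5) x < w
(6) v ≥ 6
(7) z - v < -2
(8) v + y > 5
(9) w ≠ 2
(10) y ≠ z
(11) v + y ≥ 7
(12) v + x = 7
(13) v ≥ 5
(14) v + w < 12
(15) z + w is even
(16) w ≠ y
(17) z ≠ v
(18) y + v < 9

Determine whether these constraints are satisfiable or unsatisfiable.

Satisfiable

One satisfying assignment is x = 1, y = 1, z = 3, w = 3, v = 6.
For the less obvious constraints — constraint 7: z - v = -3; constraint 8: v + y = 7 — and the others hold by inspection.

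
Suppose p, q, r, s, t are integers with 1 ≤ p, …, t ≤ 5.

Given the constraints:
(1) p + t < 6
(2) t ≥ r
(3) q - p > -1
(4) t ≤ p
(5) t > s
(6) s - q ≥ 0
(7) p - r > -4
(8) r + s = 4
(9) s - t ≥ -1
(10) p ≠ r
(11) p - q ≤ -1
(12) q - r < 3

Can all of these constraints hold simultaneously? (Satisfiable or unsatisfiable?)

Unsatisfiable

Constraints 4, 5, 6, and 11 give t ≤ p, p < q, q ≤ s, s < t. Chaining: t ≤ p < q ≤ s < t, which forces t < t — impossible.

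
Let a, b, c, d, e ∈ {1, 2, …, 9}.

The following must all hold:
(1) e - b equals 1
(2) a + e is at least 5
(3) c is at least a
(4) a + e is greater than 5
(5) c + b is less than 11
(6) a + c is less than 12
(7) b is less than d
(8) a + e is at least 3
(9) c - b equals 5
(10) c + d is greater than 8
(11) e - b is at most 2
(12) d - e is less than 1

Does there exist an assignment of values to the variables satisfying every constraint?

Satisfiable

Take a = 3, b = 2, c = 7, d = 3, e = 3. Then constraint 1: e - b = 1; constraint 2: a + e = 6; constraint 4: a + e = 6, and every other listed constraint is also met.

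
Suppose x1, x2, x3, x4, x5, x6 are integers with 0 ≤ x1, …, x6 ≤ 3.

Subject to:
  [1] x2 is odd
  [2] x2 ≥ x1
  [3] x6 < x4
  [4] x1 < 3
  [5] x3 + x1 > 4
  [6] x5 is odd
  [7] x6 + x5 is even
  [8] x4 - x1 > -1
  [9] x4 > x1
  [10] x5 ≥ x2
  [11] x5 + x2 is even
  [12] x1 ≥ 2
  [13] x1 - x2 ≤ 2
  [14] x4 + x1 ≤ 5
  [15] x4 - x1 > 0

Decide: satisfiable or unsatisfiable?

Setting (x1, x2, x3, x4, x5, x6) = (2, 3, 3, 3, 3, 1) satisfies everything: constraint 5: x3 + x1 = 5; constraint 8: x4 - x1 = 1, and the others follow.

Satisfiable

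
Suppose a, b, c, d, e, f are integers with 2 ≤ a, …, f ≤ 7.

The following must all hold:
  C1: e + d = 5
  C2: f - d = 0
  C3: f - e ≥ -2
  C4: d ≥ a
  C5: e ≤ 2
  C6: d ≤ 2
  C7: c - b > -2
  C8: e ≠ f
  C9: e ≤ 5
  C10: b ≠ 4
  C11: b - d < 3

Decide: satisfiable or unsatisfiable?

Unsatisfiable

From constraint 5: e ≤ 2. From constraint 6: d ≤ 2. Hence e + d ≤ 4. But constraint 1 requires e + d = 5, and 5 > 4. Contradiction.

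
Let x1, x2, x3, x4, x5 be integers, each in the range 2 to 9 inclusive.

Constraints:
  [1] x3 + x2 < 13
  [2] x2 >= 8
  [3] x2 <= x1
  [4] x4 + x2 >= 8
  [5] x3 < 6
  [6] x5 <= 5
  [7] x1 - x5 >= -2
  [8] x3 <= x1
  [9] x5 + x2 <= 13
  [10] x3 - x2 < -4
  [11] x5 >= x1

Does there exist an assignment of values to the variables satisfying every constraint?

From constraints 2 and 3: x1 ≥ x2 and x2 ≥ 8, so x1 ≥ 8. From constraints 6 and 11: x1 ≤ x5 and x5 ≤ 5, so x1 ≤ 5. But 5 < 8, so no value of x1 works.

Unsatisfiable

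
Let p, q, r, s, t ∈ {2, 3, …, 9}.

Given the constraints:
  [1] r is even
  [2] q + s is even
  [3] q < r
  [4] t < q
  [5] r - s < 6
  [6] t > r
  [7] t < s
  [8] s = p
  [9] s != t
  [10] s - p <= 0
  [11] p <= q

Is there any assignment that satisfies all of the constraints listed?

Constraints 3, 6, 7, 10, and 11 give p ≤ q, q < r, r < t, t < s, s ≤ p. Chaining: p ≤ q < r < t < s ≤ p, which forces p < p — impossible.

Unsatisfiable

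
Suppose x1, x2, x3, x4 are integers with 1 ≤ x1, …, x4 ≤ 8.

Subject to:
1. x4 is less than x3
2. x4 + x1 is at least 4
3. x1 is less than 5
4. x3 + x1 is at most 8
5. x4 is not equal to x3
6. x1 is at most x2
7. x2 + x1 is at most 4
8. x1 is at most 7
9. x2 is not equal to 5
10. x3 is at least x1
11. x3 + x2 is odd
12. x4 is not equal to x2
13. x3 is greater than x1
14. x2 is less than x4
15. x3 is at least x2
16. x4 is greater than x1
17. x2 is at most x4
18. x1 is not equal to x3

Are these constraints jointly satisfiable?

Setting (x1, x2, x3, x4) = (1, 1, 4, 3) satisfies everything: constraint 2: x4 + x1 = 4; constraint 4: x3 + x1 = 5, and the others follow.

Satisfiable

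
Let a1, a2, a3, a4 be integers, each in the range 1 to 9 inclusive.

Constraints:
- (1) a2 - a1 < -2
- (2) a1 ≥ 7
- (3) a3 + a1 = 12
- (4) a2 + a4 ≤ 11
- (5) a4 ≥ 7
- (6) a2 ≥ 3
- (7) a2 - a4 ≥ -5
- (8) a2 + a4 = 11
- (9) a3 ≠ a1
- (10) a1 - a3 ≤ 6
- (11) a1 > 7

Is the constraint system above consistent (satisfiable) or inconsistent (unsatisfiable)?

Satisfiable

The assignment a1 = 8, a2 = 4, a3 = 4, a4 = 7 works:
  constraint 1 holds since a2 - a1 = -4.
  constraint 3 holds since a3 + a1 = 12.
  constraint 4 holds since a2 + a4 = 11.
The rest check out directly.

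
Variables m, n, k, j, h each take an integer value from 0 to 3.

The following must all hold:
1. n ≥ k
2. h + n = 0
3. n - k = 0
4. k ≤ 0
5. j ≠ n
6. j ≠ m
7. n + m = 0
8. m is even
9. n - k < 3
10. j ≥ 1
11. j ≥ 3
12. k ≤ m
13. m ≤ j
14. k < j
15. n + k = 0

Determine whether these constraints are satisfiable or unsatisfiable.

Setting (m, n, k, j, h) = (0, 0, 0, 3, 0) satisfies everything: constraint 2: h + n = 0; constraint 3: n - k = 0, and the others follow.

Satisfiable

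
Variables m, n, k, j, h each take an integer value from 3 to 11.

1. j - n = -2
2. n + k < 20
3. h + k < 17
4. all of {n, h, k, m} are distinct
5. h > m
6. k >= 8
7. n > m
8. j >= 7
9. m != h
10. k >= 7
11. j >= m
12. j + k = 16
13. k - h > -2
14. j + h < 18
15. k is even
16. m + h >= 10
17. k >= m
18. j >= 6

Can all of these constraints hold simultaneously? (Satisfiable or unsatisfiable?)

Satisfiable

The assignment m = 4, n = 10, k = 8, j = 8, h = 7 works:
  constraint 1 holds since j - n = -2.
  constraint 2 holds since n + k = 18.
  constraint 3 holds since h + k = 15.
The rest check out directly.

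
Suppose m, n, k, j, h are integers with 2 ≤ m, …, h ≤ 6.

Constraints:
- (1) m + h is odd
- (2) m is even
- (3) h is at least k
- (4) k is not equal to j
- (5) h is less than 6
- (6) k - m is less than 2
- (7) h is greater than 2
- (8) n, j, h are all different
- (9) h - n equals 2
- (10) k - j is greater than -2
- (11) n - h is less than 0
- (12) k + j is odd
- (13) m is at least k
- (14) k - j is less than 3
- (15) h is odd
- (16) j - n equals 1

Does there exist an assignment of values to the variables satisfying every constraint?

Try m = 6, n = 3, k = 5, j = 4, h = 5.
Check constraint 6: k - m = -1; constraint 9: h - n = 2; constraint 10: k - j = 1. The remaining constraints are straightforward to verify.

Satisfiable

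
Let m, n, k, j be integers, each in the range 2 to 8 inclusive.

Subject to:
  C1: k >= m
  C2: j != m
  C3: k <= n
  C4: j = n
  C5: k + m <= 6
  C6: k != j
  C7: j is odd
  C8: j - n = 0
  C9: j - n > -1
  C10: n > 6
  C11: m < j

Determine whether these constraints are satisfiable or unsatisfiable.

Take m = 3, n = 7, k = 3, j = 7. Then constraint 5: k + m = 6; constraint 8: j - n = 0; constraint 9: j - n = 0, and every other listed constraint is also met.

Satisfiable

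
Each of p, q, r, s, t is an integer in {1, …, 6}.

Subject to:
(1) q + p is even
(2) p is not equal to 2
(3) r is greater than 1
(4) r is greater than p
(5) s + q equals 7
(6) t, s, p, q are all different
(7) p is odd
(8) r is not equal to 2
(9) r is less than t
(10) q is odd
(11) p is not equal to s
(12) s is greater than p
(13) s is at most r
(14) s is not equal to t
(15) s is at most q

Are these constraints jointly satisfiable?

Satisfiable

Setting (p, q, r, s, t) = (1, 5, 4, 2, 6) satisfies everything: constraint 1: q + p = 6 is even; constraint 5: s + q = 7; constraint 6: values 6, 2, 1, 5 are distinct, and the others follow.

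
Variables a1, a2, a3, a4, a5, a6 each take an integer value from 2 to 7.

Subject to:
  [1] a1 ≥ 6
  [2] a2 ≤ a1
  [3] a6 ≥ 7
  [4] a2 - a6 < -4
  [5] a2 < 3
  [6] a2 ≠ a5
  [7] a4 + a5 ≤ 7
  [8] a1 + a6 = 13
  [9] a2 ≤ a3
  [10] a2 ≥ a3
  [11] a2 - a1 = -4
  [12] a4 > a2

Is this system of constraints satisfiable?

Satisfiable

The assignment a1 = 6, a2 = 2, a3 = 2, a4 = 3, a5 = 3, a6 = 7 works:
  constraint 4 holds since a2 - a6 = -5.
  constraint 7 holds since a4 + a5 = 6.
  constraint 8 holds since a1 + a6 = 13.
The rest check out directly.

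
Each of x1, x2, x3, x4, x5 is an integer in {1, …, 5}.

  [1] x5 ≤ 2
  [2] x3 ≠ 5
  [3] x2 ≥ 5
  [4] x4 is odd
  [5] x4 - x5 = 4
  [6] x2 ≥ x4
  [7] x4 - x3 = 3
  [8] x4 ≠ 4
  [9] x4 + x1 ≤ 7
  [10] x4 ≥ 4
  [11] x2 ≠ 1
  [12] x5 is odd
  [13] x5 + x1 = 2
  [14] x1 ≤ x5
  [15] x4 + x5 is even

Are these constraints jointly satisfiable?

Satisfiable

Setting (x1, x2, x3, x4, x5) = (1, 5, 2, 5, 1) satisfies everything: constraint 5: x4 - x5 = 4; constraint 7: x4 - x3 = 3; constraint 9: x4 + x1 = 6, and the others follow.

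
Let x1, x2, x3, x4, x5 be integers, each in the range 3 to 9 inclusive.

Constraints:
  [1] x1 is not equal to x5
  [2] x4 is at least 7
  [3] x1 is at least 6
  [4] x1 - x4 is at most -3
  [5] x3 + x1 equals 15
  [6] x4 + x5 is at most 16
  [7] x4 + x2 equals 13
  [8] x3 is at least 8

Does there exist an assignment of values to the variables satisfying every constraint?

Try x1 = 6, x2 = 4, x3 = 9, x4 = 9, x5 = 4.
Check constraint 4: x1 - x4 = -3; constraint 5: x3 + x1 = 15. The remaining constraints are straightforward to verify.

Satisfiable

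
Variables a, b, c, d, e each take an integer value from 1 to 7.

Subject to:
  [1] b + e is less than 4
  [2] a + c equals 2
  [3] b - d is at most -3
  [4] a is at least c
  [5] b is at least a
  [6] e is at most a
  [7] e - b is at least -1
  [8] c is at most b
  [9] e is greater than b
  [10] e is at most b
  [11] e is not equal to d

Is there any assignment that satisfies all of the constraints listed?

Constraints 5, 6, and 9 give e ≤ a, a ≤ b, b < e. Chaining: e ≤ a ≤ b < e, which forces e < e — impossible.

Unsatisfiable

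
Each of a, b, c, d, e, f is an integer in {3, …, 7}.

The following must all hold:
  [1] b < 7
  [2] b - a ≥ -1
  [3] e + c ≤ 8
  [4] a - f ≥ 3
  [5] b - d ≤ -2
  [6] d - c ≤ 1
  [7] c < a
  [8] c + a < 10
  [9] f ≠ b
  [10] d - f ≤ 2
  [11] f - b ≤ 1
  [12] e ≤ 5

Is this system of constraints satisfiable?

Unsatisfiable

Constraints 2, 4, 5, and 10 give d − b ≥ 2, b − a ≥ -1, a − f ≥ 3, f − d ≥ -2.
Adding all 4 inequalities: the left sides telescope to 0, and the right sides sum to 2 + (-1) + 3 + (-2) = 2. So 0 ≥ 2, which is false.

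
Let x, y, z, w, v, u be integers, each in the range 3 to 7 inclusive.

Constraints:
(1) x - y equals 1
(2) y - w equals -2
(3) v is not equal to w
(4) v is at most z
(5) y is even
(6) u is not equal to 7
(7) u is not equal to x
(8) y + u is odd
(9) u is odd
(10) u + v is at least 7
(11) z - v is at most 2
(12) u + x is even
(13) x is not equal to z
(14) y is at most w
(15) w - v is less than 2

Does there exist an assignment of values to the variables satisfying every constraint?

Satisfiable

Take x = 5, y = 4, z = 7, w = 6, v = 7, u = 3. Then constraint 1: x - y = 1; constraint 2: y - w = -2; constraint 10: u + v = 10, and every other listed constraint is also met.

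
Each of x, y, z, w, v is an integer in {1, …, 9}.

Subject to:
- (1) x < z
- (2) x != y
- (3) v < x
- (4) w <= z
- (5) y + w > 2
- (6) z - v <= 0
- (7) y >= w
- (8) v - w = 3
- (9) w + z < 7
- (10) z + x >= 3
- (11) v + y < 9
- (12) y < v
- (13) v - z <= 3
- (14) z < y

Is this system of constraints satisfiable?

Constraints 1, 3, 12, and 14 give z < y, y < v, v < x, x < z. Chaining: z < y < v < x < z, which forces z < z — impossible.

Unsatisfiable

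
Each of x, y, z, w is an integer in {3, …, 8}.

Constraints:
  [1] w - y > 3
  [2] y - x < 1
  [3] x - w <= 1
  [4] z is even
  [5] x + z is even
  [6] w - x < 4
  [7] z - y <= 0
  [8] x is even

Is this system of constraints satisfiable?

One satisfying assignment is x = 6, y = 4, z = 4, w = 8.
For the less obvious constraints — constraint 1: w - y = 4; constraint 2: y - x = -2 — and the others hold by inspection.

Satisfiable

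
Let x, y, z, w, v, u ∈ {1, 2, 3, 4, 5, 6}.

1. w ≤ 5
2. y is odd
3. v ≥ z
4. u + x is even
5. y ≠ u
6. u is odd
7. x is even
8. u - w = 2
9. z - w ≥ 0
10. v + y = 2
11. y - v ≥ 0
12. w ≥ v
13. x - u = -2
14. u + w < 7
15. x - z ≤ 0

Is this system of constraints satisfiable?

Constraint 6 makes u odd and constraint 7 makes x even, so u + x must be odd. Constraint 4 says u + x is even — contradiction.

Unsatisfiable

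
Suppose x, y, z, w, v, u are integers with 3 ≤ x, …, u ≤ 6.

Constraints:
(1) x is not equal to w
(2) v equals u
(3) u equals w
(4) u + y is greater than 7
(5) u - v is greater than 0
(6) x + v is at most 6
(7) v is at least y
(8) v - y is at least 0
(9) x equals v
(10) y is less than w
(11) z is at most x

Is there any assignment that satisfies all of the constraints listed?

Unsatisfiable

From constraints 2, 3, and 9, x = v = u = w, so x = w. But constraint 1 says x ≠ w. Contradiction.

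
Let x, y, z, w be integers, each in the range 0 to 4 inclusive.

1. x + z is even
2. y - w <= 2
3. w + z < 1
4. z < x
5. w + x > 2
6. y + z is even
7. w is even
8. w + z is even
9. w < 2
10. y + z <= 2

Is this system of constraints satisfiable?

Try x = 4, y = 0, z = 0, w = 0.
Check constraint 2: y - w = 0; constraint 3: w + z = 0. The remaining constraints are straightforward to verify.

Satisfiable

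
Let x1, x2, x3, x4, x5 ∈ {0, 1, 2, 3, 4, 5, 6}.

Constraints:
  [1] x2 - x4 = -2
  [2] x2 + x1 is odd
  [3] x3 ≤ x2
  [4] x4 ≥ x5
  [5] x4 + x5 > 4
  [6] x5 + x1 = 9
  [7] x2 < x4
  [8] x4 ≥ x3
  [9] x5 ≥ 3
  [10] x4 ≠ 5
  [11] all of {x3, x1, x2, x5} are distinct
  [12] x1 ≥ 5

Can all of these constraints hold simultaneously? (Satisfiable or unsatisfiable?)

The assignment x1 = 6, x2 = 1, x3 = 0, x4 = 3, x5 = 3 works:
  constraint 1 holds since x2 - x4 = -2.
  constraint 5 holds since x4 + x5 = 6.
The rest check out directly.

Satisfiable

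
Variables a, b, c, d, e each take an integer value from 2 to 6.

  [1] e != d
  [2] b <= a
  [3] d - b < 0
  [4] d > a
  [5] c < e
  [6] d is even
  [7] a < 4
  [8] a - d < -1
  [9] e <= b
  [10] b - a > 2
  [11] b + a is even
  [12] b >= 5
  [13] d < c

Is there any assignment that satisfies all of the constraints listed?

Unsatisfiable

Constraints 2, 4, 5, 9, and 13 give d < c, c < e, e ≤ b, b ≤ a, a < d. Chaining: d < c < e ≤ b ≤ a < d, which forces d < d — impossible.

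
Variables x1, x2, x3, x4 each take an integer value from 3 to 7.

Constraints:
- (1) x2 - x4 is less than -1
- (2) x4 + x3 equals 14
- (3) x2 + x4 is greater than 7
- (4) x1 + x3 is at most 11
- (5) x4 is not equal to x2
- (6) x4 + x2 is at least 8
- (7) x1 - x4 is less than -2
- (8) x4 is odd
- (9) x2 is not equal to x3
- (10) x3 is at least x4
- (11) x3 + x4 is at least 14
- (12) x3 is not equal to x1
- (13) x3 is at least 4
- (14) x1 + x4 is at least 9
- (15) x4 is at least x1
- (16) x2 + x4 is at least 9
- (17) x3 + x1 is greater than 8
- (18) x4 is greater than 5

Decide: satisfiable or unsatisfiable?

Setting (x1, x2, x3, x4) = (3, 3, 7, 7) satisfies everything: constraint 1: x2 - x4 = -4; constraint 2: x4 + x3 = 14; constraint 3: x2 + x4 = 10, and the others follow.

Satisfiable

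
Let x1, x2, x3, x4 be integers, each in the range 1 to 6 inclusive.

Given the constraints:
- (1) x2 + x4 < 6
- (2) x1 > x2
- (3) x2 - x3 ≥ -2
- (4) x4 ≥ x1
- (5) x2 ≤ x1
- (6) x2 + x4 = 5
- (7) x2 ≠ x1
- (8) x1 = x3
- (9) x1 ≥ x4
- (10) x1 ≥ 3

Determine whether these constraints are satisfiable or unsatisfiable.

Setting (x1, x2, x3, x4) = (3, 2, 3, 3) satisfies everything: constraint 1: x2 + x4 = 5; constraint 3: x2 - x3 = -1; constraint 6: x2 + x4 = 5, and the others follow.

Satisfiable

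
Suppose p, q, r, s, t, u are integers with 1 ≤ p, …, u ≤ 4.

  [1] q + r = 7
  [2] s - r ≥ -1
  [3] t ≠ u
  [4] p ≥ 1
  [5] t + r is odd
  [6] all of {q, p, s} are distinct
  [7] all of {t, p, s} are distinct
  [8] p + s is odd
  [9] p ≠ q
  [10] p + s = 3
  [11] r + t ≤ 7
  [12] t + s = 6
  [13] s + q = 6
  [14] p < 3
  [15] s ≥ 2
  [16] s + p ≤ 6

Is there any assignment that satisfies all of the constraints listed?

Satisfiable

The assignment p = 1, q = 4, r = 3, s = 2, t = 4, u = 3 works:
  constraint 1 holds since q + r = 7.
  constraint 2 holds since s - r = -1.
The rest check out directly.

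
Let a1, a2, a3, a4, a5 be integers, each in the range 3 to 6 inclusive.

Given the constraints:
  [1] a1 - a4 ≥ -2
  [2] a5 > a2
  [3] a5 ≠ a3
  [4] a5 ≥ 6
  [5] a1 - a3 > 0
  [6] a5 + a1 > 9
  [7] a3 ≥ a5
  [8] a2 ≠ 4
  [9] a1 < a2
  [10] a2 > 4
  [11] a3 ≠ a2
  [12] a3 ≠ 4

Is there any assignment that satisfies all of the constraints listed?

Constraints 2, 5, 7, and 9 give a1 < a2, a2 < a5, a5 ≤ a3, a3 < a1. Chaining: a1 < a2 < a5 ≤ a3 < a1, which forces a1 < a1 — impossible.

Unsatisfiable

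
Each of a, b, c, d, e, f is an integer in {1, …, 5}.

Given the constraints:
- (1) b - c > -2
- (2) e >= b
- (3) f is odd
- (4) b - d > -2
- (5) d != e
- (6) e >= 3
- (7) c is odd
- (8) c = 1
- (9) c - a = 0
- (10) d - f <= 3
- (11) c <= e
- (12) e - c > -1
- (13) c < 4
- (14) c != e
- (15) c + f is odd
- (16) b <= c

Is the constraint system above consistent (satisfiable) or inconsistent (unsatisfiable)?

Constraint 7 makes c odd and constraint 3 makes f odd, so c + f must be even. Constraint 15 says c + f is odd — contradiction.

Unsatisfiable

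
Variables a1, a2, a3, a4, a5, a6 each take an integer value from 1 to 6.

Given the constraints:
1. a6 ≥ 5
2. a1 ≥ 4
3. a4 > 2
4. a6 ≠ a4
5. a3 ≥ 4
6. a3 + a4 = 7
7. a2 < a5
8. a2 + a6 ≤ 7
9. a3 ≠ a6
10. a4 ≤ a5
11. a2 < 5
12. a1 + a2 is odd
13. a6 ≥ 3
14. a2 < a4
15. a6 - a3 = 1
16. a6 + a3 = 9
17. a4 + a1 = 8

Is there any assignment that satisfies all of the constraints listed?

One satisfying assignment is a1 = 5, a2 = 2, a3 = 4, a4 = 3, a5 = 5, a6 = 5.
For the less obvious constraints — constraint 6: a3 + a4 = 7; constraint 8: a2 + a6 = 7; constraint 15: a6 - a3 = 1 — and the others hold by inspection.

Satisfiable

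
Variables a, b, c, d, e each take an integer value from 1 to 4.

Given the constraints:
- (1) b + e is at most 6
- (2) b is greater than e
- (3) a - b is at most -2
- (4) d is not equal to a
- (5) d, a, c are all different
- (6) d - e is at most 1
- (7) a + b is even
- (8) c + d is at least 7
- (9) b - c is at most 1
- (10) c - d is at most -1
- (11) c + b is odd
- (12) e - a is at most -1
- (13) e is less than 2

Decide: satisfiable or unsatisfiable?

Constraints 3, 6, 9, 10, and 12 give a − e ≥ 1, e − d ≥ -1, d − c ≥ 1, c − b ≥ -1, b − a ≥ 2.
Adding all 5 inequalities: the left sides telescope to 0, and the right sides sum to 1 + (-1) + 1 + (-1) + 2 = 2. So 0 ≥ 2, which is false.

Unsatisfiable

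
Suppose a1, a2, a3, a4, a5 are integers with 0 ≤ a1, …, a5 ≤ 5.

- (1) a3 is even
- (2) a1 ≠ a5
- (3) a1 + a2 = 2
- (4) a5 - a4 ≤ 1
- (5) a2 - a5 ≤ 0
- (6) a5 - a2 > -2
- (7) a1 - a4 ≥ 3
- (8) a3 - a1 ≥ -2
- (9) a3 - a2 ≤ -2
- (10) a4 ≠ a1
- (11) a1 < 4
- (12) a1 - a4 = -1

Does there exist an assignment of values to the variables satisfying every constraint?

Constraints 4, 5, 7, 8, and 9 give a4 − a5 ≥ -1, a5 − a2 ≥ 0, a2 − a3 ≥ 2, a3 − a1 ≥ -2, a1 − a4 ≥ 3.
Adding all 5 inequalities: the left sides telescope to 0, and the right sides sum to (-1) + 0 + 2 + (-2) + 3 = 2. So 0 ≥ 2, which is false.

Unsatisfiable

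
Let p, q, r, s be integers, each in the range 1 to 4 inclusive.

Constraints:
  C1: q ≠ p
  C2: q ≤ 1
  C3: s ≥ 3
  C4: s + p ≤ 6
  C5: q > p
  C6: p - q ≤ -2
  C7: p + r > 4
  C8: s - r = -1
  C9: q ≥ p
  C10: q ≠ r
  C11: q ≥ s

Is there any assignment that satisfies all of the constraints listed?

Unsatisfiable

From constraint 3: s ≥ 3. From constraints 2 and 11: s ≤ q and q ≤ 1, so s ≤ 1. But 1 < 3, so no value of s works.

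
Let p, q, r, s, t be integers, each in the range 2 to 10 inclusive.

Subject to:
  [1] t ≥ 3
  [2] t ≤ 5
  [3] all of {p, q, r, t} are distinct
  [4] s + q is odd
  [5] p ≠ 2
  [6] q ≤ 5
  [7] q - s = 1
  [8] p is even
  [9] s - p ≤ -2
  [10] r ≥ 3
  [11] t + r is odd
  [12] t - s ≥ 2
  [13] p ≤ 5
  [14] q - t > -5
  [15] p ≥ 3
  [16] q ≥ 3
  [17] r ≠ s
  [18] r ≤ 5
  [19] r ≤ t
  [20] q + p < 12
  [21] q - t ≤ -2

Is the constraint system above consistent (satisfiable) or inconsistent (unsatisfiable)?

Unsatisfiable

Constraints 1, 2, 6, 10, 13, 15, 16, and 18 confine each of p, q, r, t to the 3 values {3, …, 5}.
Constraint 3 requires all 4 of them to be distinct, but only 3 values are available — impossible by the pigeonhole principle.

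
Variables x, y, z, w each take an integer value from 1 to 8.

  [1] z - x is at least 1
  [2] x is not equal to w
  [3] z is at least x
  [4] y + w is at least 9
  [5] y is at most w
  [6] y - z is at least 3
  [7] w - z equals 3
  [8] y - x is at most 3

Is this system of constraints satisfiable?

Unsatisfiable

Constraints 1, 6, and 8 give z − x ≥ 1, x − y ≥ -3, y − z ≥ 3.
Adding all 3 inequalities: the left sides telescope to 0, and the right sides sum to 1 + (-3) + 3 = 1. So 0 ≥ 1, which is false.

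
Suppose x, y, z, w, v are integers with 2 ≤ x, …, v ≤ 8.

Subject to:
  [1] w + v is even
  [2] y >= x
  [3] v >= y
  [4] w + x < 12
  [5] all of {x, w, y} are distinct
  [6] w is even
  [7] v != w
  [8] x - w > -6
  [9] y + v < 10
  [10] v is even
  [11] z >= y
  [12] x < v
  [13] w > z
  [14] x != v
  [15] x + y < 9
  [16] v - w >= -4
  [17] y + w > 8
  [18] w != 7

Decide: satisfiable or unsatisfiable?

Satisfiable

Try x = 3, y = 4, z = 4, w = 6, v = 4.
Check constraint 4: w + x = 9; constraint 8: x - w = -3. The remaining constraints are straightforward to verify.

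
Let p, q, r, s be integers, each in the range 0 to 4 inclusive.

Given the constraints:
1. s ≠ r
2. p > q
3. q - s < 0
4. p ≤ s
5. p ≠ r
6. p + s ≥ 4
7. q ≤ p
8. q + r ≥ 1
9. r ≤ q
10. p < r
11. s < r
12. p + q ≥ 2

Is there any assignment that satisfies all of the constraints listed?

Constraints 2, 4, 9, and 11 give q < p, p ≤ s, s < r, r ≤ q. Chaining: q < p ≤ s < r ≤ q, which forces q < q — impossible.

Unsatisfiable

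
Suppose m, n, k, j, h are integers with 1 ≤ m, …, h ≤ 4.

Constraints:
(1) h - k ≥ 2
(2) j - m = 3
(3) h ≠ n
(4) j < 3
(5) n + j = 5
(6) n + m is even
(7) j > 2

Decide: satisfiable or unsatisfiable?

Unsatisfiable

From constraint 7: j ≥ 3. From constraint 4: j ≤ 2. But 2 < 3, so no value of j works.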